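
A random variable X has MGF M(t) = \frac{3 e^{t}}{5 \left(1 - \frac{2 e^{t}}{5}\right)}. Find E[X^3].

To find E[X^3], compute M^(3)(0):
M^(1)(t) = \frac{3 e^{t}}{5 \left(1 - \frac{2 e^{t}}{5}\right)} + \frac{6 e^{2 t}}{25 \left(1 - \frac{2 e^{t}}{5}\right)^{2}}
M^(2)(t) = \frac{3 e^{t}}{5 \left(1 - \frac{2 e^{t}}{5}\right)} + \frac{18 e^{2 t}}{25 \left(1 - \frac{2 e^{t}}{5}\right)^{2}} + \frac{24 e^{3 t}}{125 \left(1 - \frac{2 e^{t}}{5}\right)^{3}}
M^(3)(t) = \frac{3 e^{t}}{5 \left(1 - \frac{2 e^{t}}{5}\right)} + \frac{42 e^{2 t}}{25 \left(1 - \frac{2 e^{t}}{5}\right)^{2}} + \frac{144 e^{3 t}}{125 \left(1 - \frac{2 e^{t}}{5}\right)^{3}} + \frac{144 e^{4 t}}{625 \left(1 - \frac{2 e^{t}}{5}\right)^{4}}
M^(3)(0) = \frac{115}{9}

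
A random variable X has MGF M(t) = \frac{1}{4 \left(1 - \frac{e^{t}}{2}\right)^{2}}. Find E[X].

To find E[X], compute M^(1)(0):
M^(1)(t) = \frac{e^{t}}{4 \left(1 - \frac{e^{t}}{2}\right)^{3}}
M^(1)(0) = 2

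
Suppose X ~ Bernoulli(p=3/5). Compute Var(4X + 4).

For X ~ Bernoulli(p=3/5):
Var(X) = \frac{6}{25}
Var(4X + 4) = (4)² × Var(X) = 16 × \frac{6}{25} = \frac{96}{25}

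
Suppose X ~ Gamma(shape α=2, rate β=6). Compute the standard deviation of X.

For X ~ Gamma(shape α=2, rate β=6):
Var(X) = \frac{1}{18}
SD(X) = √(Var(X)) = √(\frac{1}{18}) = \frac{\sqrt{2}}{6}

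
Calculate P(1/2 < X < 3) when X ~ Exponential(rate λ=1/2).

P(1/2 < X < 3) = ∫_{1/2}^{3} f(x) dx
where f(x) = \frac{e^{- \frac{x}{2}}}{2}
= - \frac{1}{e^{\frac{3}{2}}} + e^{- \frac{1}{4}}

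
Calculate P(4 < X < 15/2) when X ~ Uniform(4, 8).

P(4 < X < 15/2) = ∫_{4}^{15/2} f(x) dx
where f(x) = \frac{1}{4}
= \frac{7}{8}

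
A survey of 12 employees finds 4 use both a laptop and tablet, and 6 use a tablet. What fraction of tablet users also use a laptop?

P(A ∩ B) = 4/12 = 1/3
P(B) = 6/12 = 1/2
P(A|B) = P(A ∩ B) / P(B) = (1/3) / (1/2) = 2/3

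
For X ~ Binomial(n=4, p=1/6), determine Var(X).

For X ~ Binomial(n=4, p=1/6):
Var(X) = \frac{5}{9}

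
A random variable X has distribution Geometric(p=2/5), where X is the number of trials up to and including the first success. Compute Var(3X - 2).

For X ~ Geometric(p=2/5), where X is the number of trials up to and including the first success:
Var(X) = \frac{15}{4}
Var(3X - 2) = (3)² × Var(X) = 9 × \frac{15}{4} = \frac{135}{4}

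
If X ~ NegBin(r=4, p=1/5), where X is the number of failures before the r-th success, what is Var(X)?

For X ~ NegBin(r=4, p=1/5), where X is the number of failures before the r-th success:
Var(X) = 80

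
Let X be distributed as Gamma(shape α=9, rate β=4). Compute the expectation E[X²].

Using the identity E[X²] = Var(X) + (E[X])²:
E[X] = \frac{9}{4}
Var(X) = \frac{9}{16}
E[X²] = \frac{9}{16} + (\frac{9}{4})²
= \frac{45}{8}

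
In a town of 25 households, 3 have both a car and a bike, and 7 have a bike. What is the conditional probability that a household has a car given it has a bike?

P(A ∩ B) = 3/25
P(B) = 7/25
P(A|B) = P(A ∩ B) / P(B) = (3/25) / (7/25) = 3/7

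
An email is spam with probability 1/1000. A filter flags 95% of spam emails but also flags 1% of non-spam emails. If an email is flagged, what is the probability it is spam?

Let D = the rare event, + = positive/flagged.
P(D) = 1/1000
P(+|D) = 95/100 = 19/20
P(+|D') = 1/100
P(+) = P(+|D)P(D) + P(+|D')P(D')
     = \frac{19}{20} × \frac{1}{1000} + \frac{1}{100} × \frac{999}{1000}
     = \frac{547}{50000}
P(D|+) = P(+|D)P(D)/P(+) = \frac{95}{1094}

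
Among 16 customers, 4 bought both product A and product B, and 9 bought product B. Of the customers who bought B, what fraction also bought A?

P(A ∩ B) = 4/16 = 1/4
P(B) = 9/16
P(A|B) = P(A ∩ B) / P(B) = (1/4) / (9/16) = 4/9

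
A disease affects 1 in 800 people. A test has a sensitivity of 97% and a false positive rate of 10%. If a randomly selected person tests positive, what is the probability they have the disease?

Let D = the rare event, + = positive/flagged.
P(D) = 1/800
P(+|D) = 97/100
P(+|D') = 10/100 = 1/10
P(+) = P(+|D)P(D) + P(+|D')P(D')
     = \frac{97}{100} × \frac{1}{800} + \frac{1}{10} × \frac{799}{800}
     = \frac{8087}{80000}
P(D|+) = P(+|D)P(D)/P(+) = \frac{97}{8087}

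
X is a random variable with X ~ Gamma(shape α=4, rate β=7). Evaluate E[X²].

Using the identity E[X²] = Var(X) + (E[X])²:
E[X] = \frac{4}{7}
Var(X) = \frac{4}{49}
E[X²] = \frac{4}{49} + (\frac{4}{7})²
= \frac{20}{49}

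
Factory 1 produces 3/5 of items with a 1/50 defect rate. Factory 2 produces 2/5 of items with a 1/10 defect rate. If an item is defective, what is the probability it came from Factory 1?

Using Bayes' theorem:
P(F1) = 3/5, P(D|F1) = 1/50
P(F2) = 2/5, P(D|F2) = 1/10
P(D) = P(D|F1)P(F1) + P(D|F2)P(F2)
     = \frac{13}{250}
P(F1|D) = P(D|F1)P(F1) / P(D)
= \frac{3}{13}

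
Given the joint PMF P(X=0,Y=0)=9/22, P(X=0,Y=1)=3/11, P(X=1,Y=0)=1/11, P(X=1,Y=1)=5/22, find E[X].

First find marginal of X:
P(X=0) = 15/22
P(X=1) = 7/22
E[X] = 0 × 15/22 + 1 × 7/22 = 7/22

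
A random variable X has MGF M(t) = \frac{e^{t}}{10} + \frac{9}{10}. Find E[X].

To find E[X], compute M^(1)(0):
M^(1)(t) = \frac{e^{t}}{10}
M^(1)(0) = \frac{1}{10}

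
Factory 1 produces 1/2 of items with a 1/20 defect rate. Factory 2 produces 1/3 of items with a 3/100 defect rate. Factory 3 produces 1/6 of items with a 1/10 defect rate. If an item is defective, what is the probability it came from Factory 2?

Using Bayes' theorem:
P(F1) = 1/2, P(D|F1) = 1/20
P(F2) = 1/3, P(D|F2) = 3/100
P(F3) = 1/6, P(D|F3) = 1/10
P(D) = P(D|F1)P(F1) + P(D|F2)P(F2) + P(D|F3)P(F3)
     = \frac{31}{600}
P(F2|D) = P(D|F2)P(F2) / P(D)
= \frac{6}{31}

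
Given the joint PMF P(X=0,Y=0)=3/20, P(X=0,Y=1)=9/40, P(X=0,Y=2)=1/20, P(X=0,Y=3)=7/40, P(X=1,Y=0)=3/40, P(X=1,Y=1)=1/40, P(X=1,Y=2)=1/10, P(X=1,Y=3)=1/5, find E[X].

First find marginal of X:
P(X=0) = 3/5
P(X=1) = 2/5
E[X] = 0 × 3/5 + 1 × 2/5 = 2/5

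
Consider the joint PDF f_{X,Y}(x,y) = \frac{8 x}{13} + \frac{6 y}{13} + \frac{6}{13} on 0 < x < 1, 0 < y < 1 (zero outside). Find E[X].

E[X] = ∫_0^1 ∫_0^1 x × f(x,y) dy dx
= ∫_0^1 ∫_0^1 x × (\frac{8 x}{13} + \frac{6 y}{13} + \frac{6}{13}) dy dx
= \frac{43}{78}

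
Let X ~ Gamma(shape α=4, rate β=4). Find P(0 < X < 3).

P(0 < X < 3) = ∫_{0}^{3} f(x) dx
where f(x) = \frac{128 x^{3} e^{- 4 x}}{3}
= 1 - \frac{373}{e^{12}}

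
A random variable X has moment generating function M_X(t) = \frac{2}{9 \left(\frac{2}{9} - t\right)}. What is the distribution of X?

The MGF M(t) = \frac{2}{9 \left(\frac{2}{9} - t\right)} is the standard form for the Exponential distribution.
Comparing with the known MGF formula identifies: Exponential(rate λ=2/9)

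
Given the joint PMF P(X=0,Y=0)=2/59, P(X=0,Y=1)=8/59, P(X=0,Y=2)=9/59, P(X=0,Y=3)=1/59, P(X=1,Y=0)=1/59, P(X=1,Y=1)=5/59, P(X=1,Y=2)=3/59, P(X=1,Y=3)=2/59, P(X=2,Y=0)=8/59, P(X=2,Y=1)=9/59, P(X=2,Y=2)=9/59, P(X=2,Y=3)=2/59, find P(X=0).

P(X=0) = P(X=0,Y=0) + P(X=0,Y=1) + P(X=0,Y=2) + P(X=0,Y=3)
= 2/59 + 8/59 + 9/59 + 1/59
= 20/59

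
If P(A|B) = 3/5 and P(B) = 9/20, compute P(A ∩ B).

By definition, P(A|B) = P(A ∩ B) / P(B)
So P(A ∩ B) = P(A|B) × P(B)
= 3/5 × 9/20
= 27/100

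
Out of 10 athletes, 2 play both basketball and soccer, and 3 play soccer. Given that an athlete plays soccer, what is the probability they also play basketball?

P(A ∩ B) = 2/10 = 1/5
P(B) = 3/10
P(A|B) = P(A ∩ B) / P(B) = (1/5) / (3/10) = 2/3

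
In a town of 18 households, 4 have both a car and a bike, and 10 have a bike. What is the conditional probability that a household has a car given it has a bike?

P(A ∩ B) = 4/18 = 2/9
P(B) = 10/18 = 5/9
P(A|B) = P(A ∩ B) / P(B) = (2/9) / (5/9) = 2/5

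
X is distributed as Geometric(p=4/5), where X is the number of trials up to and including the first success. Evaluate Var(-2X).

For X ~ Geometric(p=4/5), where X is the number of trials up to and including the first success:
Var(X) = \frac{5}{16}
Var(-2X) = (-2)² × Var(X) = 4 × \frac{5}{16} = \frac{5}{4}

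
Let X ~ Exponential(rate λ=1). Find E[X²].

Using the identity E[X²] = Var(X) + (E[X])²:
E[X] = 1
Var(X) = 1
E[X²] = 1 + (1)²
= 2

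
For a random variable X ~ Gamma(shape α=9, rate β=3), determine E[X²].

Using the identity E[X²] = Var(X) + (E[X])²:
E[X] = 3
Var(X) = 1
E[X²] = 1 + (3)²
= 10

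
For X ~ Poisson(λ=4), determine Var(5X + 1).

For X ~ Poisson(λ=4):
Var(X) = 4
Var(5X + 1) = (5)² × Var(X) = 25 × 4 = 100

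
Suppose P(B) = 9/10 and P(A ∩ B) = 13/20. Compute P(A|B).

P(A|B) = P(A ∩ B) / P(B)
= (13/20) / (9/10)
= 13/18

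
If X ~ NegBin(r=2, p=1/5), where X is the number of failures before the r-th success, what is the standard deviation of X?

For X ~ NegBin(r=2, p=1/5), where X is the number of failures before the r-th success:
Var(X) = 40
SD(X) = √(Var(X)) = √(40) = 2 \sqrt{10}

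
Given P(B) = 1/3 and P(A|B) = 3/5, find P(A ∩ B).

By definition, P(A|B) = P(A ∩ B) / P(B)
So P(A ∩ B) = P(A|B) × P(B)
= 3/5 × 1/3
= 1/5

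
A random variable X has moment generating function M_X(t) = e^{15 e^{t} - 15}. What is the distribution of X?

The MGF M(t) = e^{15 e^{t} - 15} is the standard form for the Poisson distribution.
Comparing with the known MGF formula identifies: Poisson(λ=15)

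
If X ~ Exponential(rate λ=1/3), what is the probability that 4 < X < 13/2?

P(4 < X < 13/2) = ∫_{4}^{13/2} f(x) dx
where f(x) = \frac{e^{- \frac{x}{3}}}{3}
= - \frac{1}{e^{\frac{13}{6}}} + e^{- \frac{4}{3}}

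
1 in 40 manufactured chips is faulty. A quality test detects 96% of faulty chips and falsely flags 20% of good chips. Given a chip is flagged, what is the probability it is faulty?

Let D = the rare event, + = positive/flagged.
P(D) = 1/40
P(+|D) = 96/100 = 24/25
P(+|D') = 20/100 = 1/5
P(+) = P(+|D)P(D) + P(+|D')P(D')
     = \frac{24}{25} × \frac{1}{40} + \frac{1}{5} × \frac{39}{40}
     = \frac{219}{1000}
P(D|+) = P(+|D)P(D)/P(+) = \frac{8}{73}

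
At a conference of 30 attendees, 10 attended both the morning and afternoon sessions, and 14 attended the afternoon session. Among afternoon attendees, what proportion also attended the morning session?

P(A ∩ B) = 10/30 = 1/3
P(B) = 14/30 = 7/15
P(A|B) = P(A ∩ B) / P(B) = (1/3) / (7/15) = 5/7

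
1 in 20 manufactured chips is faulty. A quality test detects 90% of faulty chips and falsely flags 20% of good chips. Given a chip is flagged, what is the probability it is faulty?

Let D = the rare event, + = positive/flagged.
P(D) = 1/20
P(+|D) = 90/100 = 9/10
P(+|D') = 20/100 = 1/5
P(+) = P(+|D)P(D) + P(+|D')P(D')
     = \frac{9}{10} × \frac{1}{20} + \frac{1}{5} × \frac{19}{20}
     = \frac{47}{200}
P(D|+) = P(+|D)P(D)/P(+) = \frac{9}{47}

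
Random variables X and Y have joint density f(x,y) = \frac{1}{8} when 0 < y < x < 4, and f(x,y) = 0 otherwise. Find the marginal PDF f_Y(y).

f_Y(y) = ∫_y^4 \frac{1}{8} dx = \frac{1}{2} - \frac{y}{8}
for 0 < y < 4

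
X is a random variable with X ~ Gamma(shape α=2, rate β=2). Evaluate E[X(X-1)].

E[X(X-1)] = E[X² - X] = E[X²] - E[X]
E[X] = 1
E[X²] = Var(X) + (E[X])² = \frac{1}{2} + (1)² = \frac{3}{2}
E[X(X-1)] = \frac{3}{2} - 1 = \frac{1}{2}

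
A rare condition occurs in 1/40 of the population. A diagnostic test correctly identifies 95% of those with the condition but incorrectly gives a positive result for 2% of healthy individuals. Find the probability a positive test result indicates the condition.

Let D = the rare event, + = positive/flagged.
P(D) = 1/40
P(+|D) = 95/100 = 19/20
P(+|D') = 2/100 = 1/50
P(+) = P(+|D)P(D) + P(+|D')P(D')
     = \frac{19}{20} × \frac{1}{40} + \frac{1}{50} × \frac{39}{40}
     = \frac{173}{4000}
P(D|+) = P(+|D)P(D)/P(+) = \frac{95}{173}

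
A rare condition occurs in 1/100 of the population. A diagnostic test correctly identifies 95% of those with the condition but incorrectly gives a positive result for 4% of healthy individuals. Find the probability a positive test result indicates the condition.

Let D = the rare event, + = positive/flagged.
P(D) = 1/100
P(+|D) = 95/100 = 19/20
P(+|D') = 4/100 = 1/25
P(+) = P(+|D)P(D) + P(+|D')P(D')
     = \frac{19}{20} × \frac{1}{100} + \frac{1}{25} × \frac{99}{100}
     = \frac{491}{10000}
P(D|+) = P(+|D)P(D)/P(+) = \frac{95}{491}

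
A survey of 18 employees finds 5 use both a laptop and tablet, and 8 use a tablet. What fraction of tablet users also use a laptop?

P(A ∩ B) = 5/18
P(B) = 8/18 = 4/9
P(A|B) = P(A ∩ B) / P(B) = (5/18) / (4/9) = 5/8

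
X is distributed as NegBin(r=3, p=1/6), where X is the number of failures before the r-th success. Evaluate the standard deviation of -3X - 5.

For X ~ NegBin(r=3, p=1/6), where X is the number of failures before the r-th success:
Var(X) = 90
SD(X) = √(Var(X)) = √(90) = 3 \sqrt{10}
SD(-3X - 5) = |-3| × SD(X) = 3 × 3 \sqrt{10} = 9 \sqrt{10}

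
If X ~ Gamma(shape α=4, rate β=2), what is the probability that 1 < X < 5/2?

P(1 < X < 5/2) = ∫_{1}^{5/2} f(x) dx
where f(x) = \frac{8 x^{3} e^{- 2 x}}{3}
= \frac{-118 + 19 e^{3}}{3 e^{5}}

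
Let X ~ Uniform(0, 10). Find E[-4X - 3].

For X ~ Uniform(0, 10):
E[X] = 5
E[-4X - 3] = -4 × E[X] - 3 = -23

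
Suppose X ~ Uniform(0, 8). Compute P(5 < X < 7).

P(5 < X < 7) = ∫_{5}^{7} f(x) dx
where f(x) = \frac{1}{8}
= \frac{1}{4}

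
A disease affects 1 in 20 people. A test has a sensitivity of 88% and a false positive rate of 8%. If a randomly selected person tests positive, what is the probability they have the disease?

Let D = the rare event, + = positive/flagged.
P(D) = 1/20
P(+|D) = 88/100 = 22/25
P(+|D') = 8/100 = 2/25
P(+) = P(+|D)P(D) + P(+|D')P(D')
     = \frac{22}{25} × \frac{1}{20} + \frac{2}{25} × \frac{19}{20}
     = \frac{3}{25}
P(D|+) = P(+|D)P(D)/P(+) = \frac{11}{30}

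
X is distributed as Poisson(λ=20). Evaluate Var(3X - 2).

For X ~ Poisson(λ=20):
Var(X) = 20
Var(3X - 2) = (3)² × Var(X) = 9 × 20 = 180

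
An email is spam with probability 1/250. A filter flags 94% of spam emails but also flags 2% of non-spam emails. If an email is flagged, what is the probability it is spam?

Let D = the rare event, + = positive/flagged.
P(D) = 1/250
P(+|D) = 94/100 = 47/50
P(+|D') = 2/100 = 1/50
P(+) = P(+|D)P(D) + P(+|D')P(D')
     = \frac{47}{50} × \frac{1}{250} + \frac{1}{50} × \frac{249}{250}
     = \frac{74}{3125}
P(D|+) = P(+|D)P(D)/P(+) = \frac{47}{296}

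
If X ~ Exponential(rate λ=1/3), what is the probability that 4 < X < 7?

P(4 < X < 7) = ∫_{4}^{7} f(x) dx
where f(x) = \frac{e^{- \frac{x}{3}}}{3}
= - \frac{1 - e}{e^{\frac{7}{3}}}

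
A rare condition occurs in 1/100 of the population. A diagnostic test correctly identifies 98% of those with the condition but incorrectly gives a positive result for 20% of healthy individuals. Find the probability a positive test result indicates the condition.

Let D = the rare event, + = positive/flagged.
P(D) = 1/100
P(+|D) = 98/100 = 49/50
P(+|D') = 20/100 = 1/5
P(+) = P(+|D)P(D) + P(+|D')P(D')
     = \frac{49}{50} × \frac{1}{100} + \frac{1}{5} × \frac{99}{100}
     = \frac{1039}{5000}
P(D|+) = P(+|D)P(D)/P(+) = \frac{49}{1039}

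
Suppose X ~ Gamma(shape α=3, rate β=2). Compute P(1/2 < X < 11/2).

P(1/2 < X < 11/2) = ∫_{1/2}^{11/2} f(x) dx
where f(x) = 4 x^{2} e^{- 2 x}
= \frac{5 \left(-29 + e^{10}\right)}{2 e^{11}}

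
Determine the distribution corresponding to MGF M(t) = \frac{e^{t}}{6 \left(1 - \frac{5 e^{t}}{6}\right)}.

The MGF M(t) = \frac{e^{t}}{6 \left(1 - \frac{5 e^{t}}{6}\right)} is the standard form for the Geometric distribution.
Comparing with the known MGF formula identifies: Geometric(p=1/6), X = trial number of first success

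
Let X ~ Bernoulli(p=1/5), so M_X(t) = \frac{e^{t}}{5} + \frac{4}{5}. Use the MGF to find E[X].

To find E[X], compute M^(1)(0):
M^(1)(t) = \frac{e^{t}}{5}
M^(1)(0) = \frac{1}{5}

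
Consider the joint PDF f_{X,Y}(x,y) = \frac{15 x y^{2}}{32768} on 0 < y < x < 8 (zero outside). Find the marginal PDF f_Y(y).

f_Y(y) = ∫_y^8 \frac{15 x y^{2}}{32768} dx = \frac{15 y^{2} \left(64 - y^{2}\right)}{65536}
for 0 < y < 8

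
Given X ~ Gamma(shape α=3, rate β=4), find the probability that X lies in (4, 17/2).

P(4 < X < 17/2) = ∫_{4}^{17/2} f(x) dx
where f(x) = 32 x^{2} e^{- 4 x}
= \frac{-613 + 145 e^{18}}{e^{34}}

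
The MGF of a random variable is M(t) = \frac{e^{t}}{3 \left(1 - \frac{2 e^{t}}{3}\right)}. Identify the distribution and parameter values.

The MGF M(t) = \frac{e^{t}}{3 \left(1 - \frac{2 e^{t}}{3}\right)} is the standard form for the Geometric distribution.
Comparing with the known MGF formula identifies: Geometric(p=1/3), X = trial number of first success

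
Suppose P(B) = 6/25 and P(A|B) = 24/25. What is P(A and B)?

By definition, P(A|B) = P(A ∩ B) / P(B)
So P(A ∩ B) = P(A|B) × P(B)
= 24/25 × 6/25
= 144/625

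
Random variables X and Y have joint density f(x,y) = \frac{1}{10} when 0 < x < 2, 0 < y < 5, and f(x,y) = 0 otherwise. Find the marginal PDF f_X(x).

f_X(x) = ∫_0^5 f(x,y) dy
= ∫_0^5 \frac{1}{10} dy
= \frac{1}{2} for 0 < x < 2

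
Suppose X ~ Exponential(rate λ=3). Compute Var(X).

For X ~ Exponential(rate λ=3):
Var(X) = \frac{1}{9}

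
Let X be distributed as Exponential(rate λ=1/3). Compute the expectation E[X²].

Using the identity E[X²] = Var(X) + (E[X])²:
E[X] = 3
Var(X) = 9
E[X²] = 9 + (3)²
= 18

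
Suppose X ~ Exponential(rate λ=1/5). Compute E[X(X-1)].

E[X(X-1)] = E[X² - X] = E[X²] - E[X]
E[X] = 5
E[X²] = Var(X) + (E[X])² = 25 + (5)² = 50
E[X(X-1)] = 50 - 5 = 45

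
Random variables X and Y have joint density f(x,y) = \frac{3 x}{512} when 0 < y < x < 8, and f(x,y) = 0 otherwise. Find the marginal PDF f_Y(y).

f_Y(y) = ∫_y^8 \frac{3 x}{512} dx = \frac{3}{16} - \frac{3 y^{2}}{1024}
for 0 < y < 8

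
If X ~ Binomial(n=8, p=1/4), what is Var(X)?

For X ~ Binomial(n=8, p=1/4):
Var(X) = \frac{3}{2}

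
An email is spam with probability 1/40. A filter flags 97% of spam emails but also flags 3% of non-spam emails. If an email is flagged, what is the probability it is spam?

Let D = the rare event, + = positive/flagged.
P(D) = 1/40
P(+|D) = 97/100
P(+|D') = 3/100
P(+) = P(+|D)P(D) + P(+|D')P(D')
     = \frac{97}{100} × \frac{1}{40} + \frac{3}{100} × \frac{39}{40}
     = \frac{107}{2000}
P(D|+) = P(+|D)P(D)/P(+) = \frac{97}{214}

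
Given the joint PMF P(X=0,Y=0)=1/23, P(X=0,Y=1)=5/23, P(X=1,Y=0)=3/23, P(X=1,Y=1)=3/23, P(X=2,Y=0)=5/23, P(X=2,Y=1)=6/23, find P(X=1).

P(X=1) = P(X=1,Y=0) + P(X=1,Y=1)
= 3/23 + 3/23
= 6/23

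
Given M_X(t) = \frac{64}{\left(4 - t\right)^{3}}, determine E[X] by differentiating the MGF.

To find E[X], compute M^(1)(0):
M^(1)(t) = \frac{192}{\left(4 - t\right)^{4}}
M^(1)(0) = \frac{3}{4}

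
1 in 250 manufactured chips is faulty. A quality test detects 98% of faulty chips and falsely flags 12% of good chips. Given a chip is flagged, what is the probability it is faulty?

Let D = the rare event, + = positive/flagged.
P(D) = 1/250
P(+|D) = 98/100 = 49/50
P(+|D') = 12/100 = 3/25
P(+) = P(+|D)P(D) + P(+|D')P(D')
     = \frac{49}{50} × \frac{1}{250} + \frac{3}{25} × \frac{249}{250}
     = \frac{1543}{12500}
P(D|+) = P(+|D)P(D)/P(+) = \frac{49}{1543}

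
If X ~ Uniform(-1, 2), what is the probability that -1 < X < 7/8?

P(-1 < X < 7/8) = ∫_{-1}^{7/8} f(x) dx
where f(x) = \frac{1}{3}
= \frac{5}{8}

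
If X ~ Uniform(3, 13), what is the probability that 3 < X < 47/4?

P(3 < X < 47/4) = ∫_{3}^{47/4} f(x) dx
where f(x) = \frac{1}{10}
= \frac{7}{8}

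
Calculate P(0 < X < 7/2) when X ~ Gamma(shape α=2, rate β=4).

P(0 < X < 7/2) = ∫_{0}^{7/2} f(x) dx
where f(x) = 16 x e^{- 4 x}
= 1 - \frac{15}{e^{14}}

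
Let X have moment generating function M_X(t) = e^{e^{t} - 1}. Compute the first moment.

To find E[X], compute M^(1)(0):
M^(1)(t) = e^{t} e^{e^{t} - 1}
M^(1)(0) = 1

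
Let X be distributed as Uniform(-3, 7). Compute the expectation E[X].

For X ~ Uniform(-3, 7), the expected value is:
E[X] = 2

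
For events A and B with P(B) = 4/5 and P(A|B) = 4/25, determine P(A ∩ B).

By definition, P(A|B) = P(A ∩ B) / P(B)
So P(A ∩ B) = P(A|B) × P(B)
= 4/25 × 4/5
= 16/125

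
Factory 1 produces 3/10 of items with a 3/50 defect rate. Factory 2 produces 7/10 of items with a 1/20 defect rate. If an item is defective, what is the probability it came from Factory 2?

Using Bayes' theorem:
P(F1) = 3/10, P(D|F1) = 3/50
P(F2) = 7/10, P(D|F2) = 1/20
P(D) = P(D|F1)P(F1) + P(D|F2)P(F2)
     = \frac{53}{1000}
P(F2|D) = P(D|F2)P(F2) / P(D)
= \frac{35}{53}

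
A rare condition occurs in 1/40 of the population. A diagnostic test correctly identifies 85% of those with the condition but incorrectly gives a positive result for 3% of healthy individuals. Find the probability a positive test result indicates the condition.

Let D = the rare event, + = positive/flagged.
P(D) = 1/40
P(+|D) = 85/100 = 17/20
P(+|D') = 3/100
P(+) = P(+|D)P(D) + P(+|D')P(D')
     = \frac{17}{20} × \frac{1}{40} + \frac{3}{100} × \frac{39}{40}
     = \frac{101}{2000}
P(D|+) = P(+|D)P(D)/P(+) = \frac{85}{202}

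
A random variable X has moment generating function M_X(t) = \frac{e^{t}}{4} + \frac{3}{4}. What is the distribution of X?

The MGF M(t) = \frac{e^{t}}{4} + \frac{3}{4} is the standard form for the Bernoulli distribution.
Comparing with the known MGF formula identifies: Bernoulli(p=1/4)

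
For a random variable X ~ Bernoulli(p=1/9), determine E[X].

For X ~ Bernoulli(p=1/9), the expected value is:
E[X] = \frac{1}{9}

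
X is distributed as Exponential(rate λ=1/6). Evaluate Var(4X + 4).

For X ~ Exponential(rate λ=1/6):
Var(X) = 36
Var(4X + 4) = (4)² × Var(X) = 16 × 36 = 576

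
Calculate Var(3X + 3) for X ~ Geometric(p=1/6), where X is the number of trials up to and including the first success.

For X ~ Geometric(p=1/6), where X is the number of trials up to and including the first success:
Var(X) = 30
Var(3X + 3) = (3)² × Var(X) = 9 × 30 = 270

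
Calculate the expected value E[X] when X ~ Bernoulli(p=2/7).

For X ~ Bernoulli(p=2/7), the expected value is:
E[X] = \frac{2}{7}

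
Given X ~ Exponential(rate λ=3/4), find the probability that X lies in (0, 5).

P(0 < X < 5) = ∫_{0}^{5} f(x) dx
where f(x) = \frac{3 e^{- \frac{3 x}{4}}}{4}
= 1 - e^{- \frac{15}{4}}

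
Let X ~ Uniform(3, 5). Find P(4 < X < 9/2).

P(4 < X < 9/2) = ∫_{4}^{9/2} f(x) dx
where f(x) = \frac{1}{2}
= \frac{1}{4}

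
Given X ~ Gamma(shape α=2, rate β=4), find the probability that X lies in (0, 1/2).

P(0 < X < 1/2) = ∫_{0}^{1/2} f(x) dx
where f(x) = 16 x e^{- 4 x}
= 1 - \frac{3}{e^{2}}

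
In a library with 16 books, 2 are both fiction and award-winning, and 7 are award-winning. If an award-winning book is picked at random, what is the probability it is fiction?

P(A ∩ B) = 2/16 = 1/8
P(B) = 7/16
P(A|B) = P(A ∩ B) / P(B) = (1/8) / (7/16) = 2/7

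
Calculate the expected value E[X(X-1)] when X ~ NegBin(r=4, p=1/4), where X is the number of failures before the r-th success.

E[X(X-1)] = E[X² - X] = E[X²] - E[X]
E[X] = 12
E[X²] = Var(X) + (E[X])² = 48 + (12)² = 192
E[X(X-1)] = 192 - 12 = 180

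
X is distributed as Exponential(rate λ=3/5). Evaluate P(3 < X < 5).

P(3 < X < 5) = ∫_{3}^{5} f(x) dx
where f(x) = \frac{3 e^{- \frac{3 x}{5}}}{5}
= - \frac{1}{e^{3}} + e^{- \frac{9}{5}}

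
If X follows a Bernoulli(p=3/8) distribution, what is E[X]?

For X ~ Bernoulli(p=3/8), the expected value is:
E[X] = \frac{3}{8}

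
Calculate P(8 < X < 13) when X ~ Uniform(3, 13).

P(8 < X < 13) = ∫_{8}^{13} f(x) dx
where f(x) = \frac{1}{10}
= \frac{1}{2}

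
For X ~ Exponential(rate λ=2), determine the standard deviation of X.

For X ~ Exponential(rate λ=2):
Var(X) = \frac{1}{4}
SD(X) = √(Var(X)) = √(\frac{1}{4}) = \frac{1}{2}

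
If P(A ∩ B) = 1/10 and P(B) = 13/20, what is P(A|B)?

P(A|B) = P(A ∩ B) / P(B)
= (1/10) / (13/20)
= 2/13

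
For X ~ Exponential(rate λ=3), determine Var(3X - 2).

For X ~ Exponential(rate λ=3):
Var(X) = \frac{1}{9}
Var(3X - 2) = (3)² × Var(X) = 9 × \frac{1}{9} = 1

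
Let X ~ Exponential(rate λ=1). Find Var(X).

For X ~ Exponential(rate λ=1):
Var(X) = 1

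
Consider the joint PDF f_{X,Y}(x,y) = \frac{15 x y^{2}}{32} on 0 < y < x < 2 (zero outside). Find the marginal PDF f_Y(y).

f_Y(y) = ∫_y^2 \frac{15 x y^{2}}{32} dx = \frac{15 y^{2} \left(4 - y^{2}\right)}{64}
for 0 < y < 2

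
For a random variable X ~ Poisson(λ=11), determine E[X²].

Using the identity E[X²] = Var(X) + (E[X])²:
E[X] = 11
Var(X) = 11
E[X²] = 11 + (11)²
= 132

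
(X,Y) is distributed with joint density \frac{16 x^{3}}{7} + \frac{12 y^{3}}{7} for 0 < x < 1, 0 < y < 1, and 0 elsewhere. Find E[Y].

E[Y] = ∫_0^1 ∫_0^1 y × f(x,y) dx dy
= \frac{22}{35}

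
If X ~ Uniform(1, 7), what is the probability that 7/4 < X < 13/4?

P(7/4 < X < 13/4) = ∫_{7/4}^{13/4} f(x) dx
where f(x) = \frac{1}{6}
= \frac{1}{4}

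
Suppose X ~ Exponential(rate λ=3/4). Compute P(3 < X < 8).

P(3 < X < 8) = ∫_{3}^{8} f(x) dx
where f(x) = \frac{3 e^{- \frac{3 x}{4}}}{4}
= - \frac{1}{e^{6}} + e^{- \frac{9}{4}}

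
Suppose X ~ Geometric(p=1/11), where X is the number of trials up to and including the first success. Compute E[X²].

Using the identity E[X²] = Var(X) + (E[X])²:
E[X] = 11
Var(X) = 110
E[X²] = 110 + (11)²
= 231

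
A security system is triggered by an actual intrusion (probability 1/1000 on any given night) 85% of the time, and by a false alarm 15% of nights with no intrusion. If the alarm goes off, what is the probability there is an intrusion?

Let D = the rare event, + = positive/flagged.
P(D) = 1/1000
P(+|D) = 85/100 = 17/20
P(+|D') = 15/100 = 3/20
P(+) = P(+|D)P(D) + P(+|D')P(D')
     = \frac{17}{20} × \frac{1}{1000} + \frac{3}{20} × \frac{999}{1000}
     = \frac{1507}{10000}
P(D|+) = P(+|D)P(D)/P(+) = \frac{17}{3014}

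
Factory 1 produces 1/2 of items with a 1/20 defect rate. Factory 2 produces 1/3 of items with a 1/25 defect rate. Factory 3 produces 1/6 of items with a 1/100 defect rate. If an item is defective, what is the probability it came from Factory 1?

Using Bayes' theorem:
P(F1) = 1/2, P(D|F1) = 1/20
P(F2) = 1/3, P(D|F2) = 1/25
P(F3) = 1/6, P(D|F3) = 1/100
P(D) = P(D|F1)P(F1) + P(D|F2)P(F2) + P(D|F3)P(F3)
     = \frac{1}{25}
P(F1|D) = P(D|F1)P(F1) / P(D)
= \frac{5}{8}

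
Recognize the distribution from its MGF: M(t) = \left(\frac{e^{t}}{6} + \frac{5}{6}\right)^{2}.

The MGF M(t) = \left(\frac{e^{t}}{6} + \frac{5}{6}\right)^{2} is the standard form for the Binomial distribution.
Comparing with the known MGF formula identifies: Binomial(n=2, p=1/6)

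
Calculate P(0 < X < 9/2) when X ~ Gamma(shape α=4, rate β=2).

P(0 < X < 9/2) = ∫_{0}^{9/2} f(x) dx
where f(x) = \frac{8 x^{3} e^{- 2 x}}{3}
= 1 - \frac{172}{e^{9}}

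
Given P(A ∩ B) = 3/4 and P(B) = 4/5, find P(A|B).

P(A|B) = P(A ∩ B) / P(B)
= (3/4) / (4/5)
= 15/16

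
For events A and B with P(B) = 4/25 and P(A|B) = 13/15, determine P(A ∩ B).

By definition, P(A|B) = P(A ∩ B) / P(B)
So P(A ∩ B) = P(A|B) × P(B)
= 13/15 × 4/25
= 52/375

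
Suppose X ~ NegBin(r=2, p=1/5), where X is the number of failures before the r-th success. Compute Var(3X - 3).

For X ~ NegBin(r=2, p=1/5), where X is the number of failures before the r-th success:
Var(X) = 40
Var(3X - 3) = (3)² × Var(X) = 9 × 40 = 360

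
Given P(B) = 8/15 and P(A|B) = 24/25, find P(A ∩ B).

By definition, P(A|B) = P(A ∩ B) / P(B)
So P(A ∩ B) = P(A|B) × P(B)
= 24/25 × 8/15
= 64/125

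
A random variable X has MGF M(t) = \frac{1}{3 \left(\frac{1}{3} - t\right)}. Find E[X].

To find E[X], compute M^(1)(0):
M^(1)(t) = \frac{1}{3 \left(\frac{1}{3} - t\right)^{2}}
M^(1)(0) = 3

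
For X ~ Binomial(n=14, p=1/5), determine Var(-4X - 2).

For X ~ Binomial(n=14, p=1/5):
Var(X) = \frac{56}{25}
Var(-4X - 2) = (-4)² × Var(X) = 16 × \frac{56}{25} = \frac{896}{25}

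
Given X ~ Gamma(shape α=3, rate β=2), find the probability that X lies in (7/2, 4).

P(7/2 < X < 4) = ∫_{7/2}^{4} f(x) dx
where f(x) = 4 x^{2} e^{- 2 x}
= \frac{-82 + 65 e}{2 e^{8}}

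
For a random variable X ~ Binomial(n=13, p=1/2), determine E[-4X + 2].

For X ~ Binomial(n=13, p=1/2):
E[X] = \frac{13}{2}
E[-4X + 2] = -4 × E[X] + 2 = -24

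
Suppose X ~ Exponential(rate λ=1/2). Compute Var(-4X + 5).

For X ~ Exponential(rate λ=1/2):
Var(X) = 4
Var(-4X + 5) = (-4)² × Var(X) = 16 × 4 = 64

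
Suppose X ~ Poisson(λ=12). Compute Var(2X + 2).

For X ~ Poisson(λ=12):
Var(X) = 12
Var(2X + 2) = (2)² × Var(X) = 4 × 12 = 48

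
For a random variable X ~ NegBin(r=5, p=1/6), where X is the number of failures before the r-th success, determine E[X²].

Using the identity E[X²] = Var(X) + (E[X])²:
E[X] = 25
Var(X) = 150
E[X²] = 150 + (25)²
= 775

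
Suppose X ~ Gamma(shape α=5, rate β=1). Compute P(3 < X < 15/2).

P(3 < X < 15/2) = ∫_{3}^{15/2} f(x) dx
where f(x) = \frac{x^{4} e^{- x}}{24}
= - \frac{30563}{128 e^{\frac{15}{2}}} + \frac{131}{8 e^{3}}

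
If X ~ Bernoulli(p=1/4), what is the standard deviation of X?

For X ~ Bernoulli(p=1/4):
Var(X) = \frac{3}{16}
SD(X) = √(Var(X)) = √(\frac{3}{16}) = \frac{\sqrt{3}}{4}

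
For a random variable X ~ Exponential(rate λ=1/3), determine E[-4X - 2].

For X ~ Exponential(rate λ=1/3):
E[X] = 3
E[-4X - 2] = -4 × E[X] - 2 = -14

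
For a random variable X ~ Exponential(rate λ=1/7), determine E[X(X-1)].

E[X(X-1)] = E[X² - X] = E[X²] - E[X]
E[X] = 7
E[X²] = Var(X) + (E[X])² = 49 + (7)² = 98
E[X(X-1)] = 98 - 7 = 91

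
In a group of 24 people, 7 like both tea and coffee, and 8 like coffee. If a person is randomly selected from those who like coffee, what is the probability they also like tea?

P(A ∩ B) = 7/24
P(B) = 8/24 = 1/3
P(A|B) = P(A ∩ B) / P(B) = (7/24) / (1/3) = 7/8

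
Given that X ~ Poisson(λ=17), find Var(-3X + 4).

For X ~ Poisson(λ=17):
Var(X) = 17
Var(-3X + 4) = (-3)² × Var(X) = 9 × 17 = 153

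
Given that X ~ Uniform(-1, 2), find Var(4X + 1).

For X ~ Uniform(-1, 2):
Var(X) = \frac{3}{4}
Var(4X + 1) = (4)² × Var(X) = 16 × \frac{3}{4} = 12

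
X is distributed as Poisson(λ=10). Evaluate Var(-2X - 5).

For X ~ Poisson(λ=10):
Var(X) = 10
Var(-2X - 5) = (-2)² × Var(X) = 4 × 10 = 40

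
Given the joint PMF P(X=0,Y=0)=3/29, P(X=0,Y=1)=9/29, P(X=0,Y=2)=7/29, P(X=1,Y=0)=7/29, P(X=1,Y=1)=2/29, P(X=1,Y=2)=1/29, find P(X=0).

P(X=0) = P(X=0,Y=0) + P(X=0,Y=1) + P(X=0,Y=2)
= 3/29 + 9/29 + 7/29
= 19/29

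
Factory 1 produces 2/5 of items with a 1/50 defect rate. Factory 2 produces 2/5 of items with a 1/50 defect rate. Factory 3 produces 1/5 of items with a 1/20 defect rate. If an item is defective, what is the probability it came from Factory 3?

Using Bayes' theorem:
P(F1) = 2/5, P(D|F1) = 1/50
P(F2) = 2/5, P(D|F2) = 1/50
P(F3) = 1/5, P(D|F3) = 1/20
P(D) = P(D|F1)P(F1) + P(D|F2)P(F2) + P(D|F3)P(F3)
     = \frac{13}{500}
P(F3|D) = P(D|F3)P(F3) / P(D)
= \frac{5}{13}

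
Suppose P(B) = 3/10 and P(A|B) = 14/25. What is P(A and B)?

By definition, P(A|B) = P(A ∩ B) / P(B)
So P(A ∩ B) = P(A|B) × P(B)
= 14/25 × 3/10
= 21/125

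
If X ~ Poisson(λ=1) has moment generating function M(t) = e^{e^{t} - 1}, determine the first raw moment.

To find E[X], compute M^(1)(0):
M^(1)(t) = e^{t} e^{e^{t} - 1}
M^(1)(0) = 1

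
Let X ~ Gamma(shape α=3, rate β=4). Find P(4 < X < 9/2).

P(4 < X < 9/2) = ∫_{4}^{9/2} f(x) dx
where f(x) = 32 x^{2} e^{- 4 x}
= \frac{-181 + 145 e^{2}}{e^{18}}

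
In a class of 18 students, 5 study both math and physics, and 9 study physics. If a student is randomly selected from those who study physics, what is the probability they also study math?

P(A ∩ B) = 5/18
P(B) = 9/18 = 1/2
P(A|B) = P(A ∩ B) / P(B) = (5/18) / (1/2) = 5/9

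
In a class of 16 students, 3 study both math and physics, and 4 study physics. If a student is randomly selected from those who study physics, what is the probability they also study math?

P(A ∩ B) = 3/16
P(B) = 4/16 = 1/4
P(A|B) = P(A ∩ B) / P(B) = (3/16) / (1/4) = 3/4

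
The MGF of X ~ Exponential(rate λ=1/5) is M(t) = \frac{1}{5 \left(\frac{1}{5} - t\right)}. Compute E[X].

To find E[X], compute M^(1)(0):
M^(1)(t) = \frac{1}{5 \left(\frac{1}{5} - t\right)^{2}}
M^(1)(0) = 5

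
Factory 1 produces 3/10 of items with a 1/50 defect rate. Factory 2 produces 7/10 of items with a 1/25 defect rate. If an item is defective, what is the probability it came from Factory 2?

Using Bayes' theorem:
P(F1) = 3/10, P(D|F1) = 1/50
P(F2) = 7/10, P(D|F2) = 1/25
P(D) = P(D|F1)P(F1) + P(D|F2)P(F2)
     = \frac{17}{500}
P(F2|D) = P(D|F2)P(F2) / P(D)
= \frac{14}{17}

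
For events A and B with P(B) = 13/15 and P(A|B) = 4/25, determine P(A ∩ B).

By definition, P(A|B) = P(A ∩ B) / P(B)
So P(A ∩ B) = P(A|B) × P(B)
= 4/25 × 13/15
= 52/375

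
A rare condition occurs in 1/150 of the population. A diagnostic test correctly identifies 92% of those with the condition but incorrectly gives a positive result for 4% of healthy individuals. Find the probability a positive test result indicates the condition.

Let D = the rare event, + = positive/flagged.
P(D) = 1/150
P(+|D) = 92/100 = 23/25
P(+|D') = 4/100 = 1/25
P(+) = P(+|D)P(D) + P(+|D')P(D')
     = \frac{23}{25} × \frac{1}{150} + \frac{1}{25} × \frac{149}{150}
     = \frac{86}{1875}
P(D|+) = P(+|D)P(D)/P(+) = \frac{23}{172}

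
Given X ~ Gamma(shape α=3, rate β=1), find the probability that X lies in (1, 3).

P(1 < X < 3) = ∫_{1}^{3} f(x) dx
where f(x) = \frac{x^{2} e^{- x}}{2}
= \frac{-17 + 5 e^{2}}{2 e^{3}}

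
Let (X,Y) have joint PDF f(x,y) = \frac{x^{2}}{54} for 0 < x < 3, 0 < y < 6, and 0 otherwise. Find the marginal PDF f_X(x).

f_X(x) = ∫_0^6 f(x,y) dy
= ∫_0^6 \frac{x^{2}}{54} dy
= \frac{x^{2}}{9} for 0 < x < 3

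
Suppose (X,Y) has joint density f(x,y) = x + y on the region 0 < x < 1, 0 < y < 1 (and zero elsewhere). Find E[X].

E[X] = ∫_0^1 ∫_0^1 x × f(x,y) dy dx
= ∫_0^1 ∫_0^1 x × (x + y) dy dx
= \frac{7}{12}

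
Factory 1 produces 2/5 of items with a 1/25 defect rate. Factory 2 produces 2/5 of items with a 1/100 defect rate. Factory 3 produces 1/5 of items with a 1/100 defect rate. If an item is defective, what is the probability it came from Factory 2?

Using Bayes' theorem:
P(F1) = 2/5, P(D|F1) = 1/25
P(F2) = 2/5, P(D|F2) = 1/100
P(F3) = 1/5, P(D|F3) = 1/100
P(D) = P(D|F1)P(F1) + P(D|F2)P(F2) + P(D|F3)P(F3)
     = \frac{11}{500}
P(F2|D) = P(D|F2)P(F2) / P(D)
= \frac{2}{11}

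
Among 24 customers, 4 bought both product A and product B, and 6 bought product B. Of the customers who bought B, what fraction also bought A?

P(A ∩ B) = 4/24 = 1/6
P(B) = 6/24 = 1/4
P(A|B) = P(A ∩ B) / P(B) = (1/6) / (1/4) = 2/3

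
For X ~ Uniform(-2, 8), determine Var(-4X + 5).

For X ~ Uniform(-2, 8):
Var(X) = \frac{25}{3}
Var(-4X + 5) = (-4)² × Var(X) = 16 × \frac{25}{3} = \frac{400}{3}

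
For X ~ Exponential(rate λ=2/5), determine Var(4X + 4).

For X ~ Exponential(rate λ=2/5):
Var(X) = \frac{25}{4}
Var(4X + 4) = (4)² × Var(X) = 16 × \frac{25}{4} = 100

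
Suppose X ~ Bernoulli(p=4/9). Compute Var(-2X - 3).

For X ~ Bernoulli(p=4/9):
Var(X) = \frac{20}{81}
Var(-2X - 3) = (-2)² × Var(X) = 4 × \frac{20}{81} = \frac{80}{81}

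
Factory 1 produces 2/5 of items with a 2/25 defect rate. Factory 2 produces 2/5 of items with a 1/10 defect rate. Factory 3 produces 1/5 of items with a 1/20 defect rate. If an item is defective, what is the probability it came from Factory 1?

Using Bayes' theorem:
P(F1) = 2/5, P(D|F1) = 2/25
P(F2) = 2/5, P(D|F2) = 1/10
P(F3) = 1/5, P(D|F3) = 1/20
P(D) = P(D|F1)P(F1) + P(D|F2)P(F2) + P(D|F3)P(F3)
     = \frac{41}{500}
P(F1|D) = P(D|F1)P(F1) / P(D)
= \frac{16}{41}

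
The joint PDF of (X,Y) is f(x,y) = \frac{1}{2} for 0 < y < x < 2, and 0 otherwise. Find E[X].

f_X(x) = ∫_0^x \frac{1}{2} dy = \frac{x}{2}
E[X] = ∫_0^2 x × (\frac{x}{2}) dx = \frac{4}{3}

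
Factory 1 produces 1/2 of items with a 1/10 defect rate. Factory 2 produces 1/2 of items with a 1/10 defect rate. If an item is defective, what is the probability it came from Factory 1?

Using Bayes' theorem:
P(F1) = 1/2, P(D|F1) = 1/10
P(F2) = 1/2, P(D|F2) = 1/10
P(D) = P(D|F1)P(F1) + P(D|F2)P(F2)
     = \frac{1}{10}
P(F1|D) = P(D|F1)P(F1) / P(D)
= \frac{1}{2}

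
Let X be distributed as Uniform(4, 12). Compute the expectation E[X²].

Using the identity E[X²] = Var(X) + (E[X])²:
E[X] = 8
Var(X) = \frac{16}{3}
E[X²] = \frac{16}{3} + (8)²
= \frac{208}{3}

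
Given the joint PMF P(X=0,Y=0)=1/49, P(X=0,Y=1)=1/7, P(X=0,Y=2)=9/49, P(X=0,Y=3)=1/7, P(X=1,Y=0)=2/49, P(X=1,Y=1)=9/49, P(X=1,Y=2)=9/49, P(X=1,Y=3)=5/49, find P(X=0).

P(X=0) = P(X=0,Y=0) + P(X=0,Y=1) + P(X=0,Y=2) + P(X=0,Y=3)
= 1/49 + 1/7 + 9/49 + 1/7
= 24/49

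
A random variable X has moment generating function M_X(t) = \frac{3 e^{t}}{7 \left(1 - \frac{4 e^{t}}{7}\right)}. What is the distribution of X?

The MGF M(t) = \frac{3 e^{t}}{7 \left(1 - \frac{4 e^{t}}{7}\right)} is the standard form for the Geometric distribution.
Comparing with the known MGF formula identifies: Geometric(p=3/7), X = trial number of first success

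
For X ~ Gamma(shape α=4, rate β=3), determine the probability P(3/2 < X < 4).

P(3/2 < X < 4) = ∫_{3/2}^{4} f(x) dx
where f(x) = \frac{27 x^{3} e^{- 3 x}}{2}
= - \frac{373}{e^{12}} + \frac{493}{16 e^{\frac{9}{2}}}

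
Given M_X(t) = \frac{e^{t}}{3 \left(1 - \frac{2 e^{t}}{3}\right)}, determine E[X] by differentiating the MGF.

To find E[X], compute M^(1)(0):
M^(1)(t) = \frac{e^{t}}{3 \left(1 - \frac{2 e^{t}}{3}\right)} + \frac{2 e^{2 t}}{9 \left(1 - \frac{2 e^{t}}{3}\right)^{2}}
M^(1)(0) = 3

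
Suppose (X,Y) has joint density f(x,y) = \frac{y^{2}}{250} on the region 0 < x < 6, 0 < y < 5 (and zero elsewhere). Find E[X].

f_X(x) = ∫_0^5 \frac{y^{2}}{250} dy = \frac{1}{6}
E[X] = ∫_0^6 x × (\frac{1}{6}) dx = 3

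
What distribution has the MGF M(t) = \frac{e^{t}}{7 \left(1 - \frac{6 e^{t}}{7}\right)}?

The MGF M(t) = \frac{e^{t}}{7 \left(1 - \frac{6 e^{t}}{7}\right)} is the standard form for the Geometric distribution.
Comparing with the known MGF formula identifies: Geometric(p=1/7), X = trial number of first success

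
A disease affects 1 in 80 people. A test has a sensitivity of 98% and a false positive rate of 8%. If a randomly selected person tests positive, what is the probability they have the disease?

Let D = the rare event, + = positive/flagged.
P(D) = 1/80
P(+|D) = 98/100 = 49/50
P(+|D') = 8/100 = 2/25
P(+) = P(+|D)P(D) + P(+|D')P(D')
     = \frac{49}{50} × \frac{1}{80} + \frac{2}{25} × \frac{79}{80}
     = \frac{73}{800}
P(D|+) = P(+|D)P(D)/P(+) = \frac{49}{365}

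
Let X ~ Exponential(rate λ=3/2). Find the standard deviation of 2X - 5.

For X ~ Exponential(rate λ=3/2):
Var(X) = \frac{4}{9}
SD(X) = √(Var(X)) = √(\frac{4}{9}) = \frac{2}{3}
SD(2X - 5) = |2| × SD(X) = 2 × \frac{2}{3} = \frac{4}{3}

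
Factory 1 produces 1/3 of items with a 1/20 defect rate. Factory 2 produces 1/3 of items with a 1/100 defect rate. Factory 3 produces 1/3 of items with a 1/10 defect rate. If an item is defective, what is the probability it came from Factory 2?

Using Bayes' theorem:
P(F1) = 1/3, P(D|F1) = 1/20
P(F2) = 1/3, P(D|F2) = 1/100
P(F3) = 1/3, P(D|F3) = 1/10
P(D) = P(D|F1)P(F1) + P(D|F2)P(F2) + P(D|F3)P(F3)
     = \frac{4}{75}
P(F2|D) = P(D|F2)P(F2) / P(D)
= \frac{1}{16}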